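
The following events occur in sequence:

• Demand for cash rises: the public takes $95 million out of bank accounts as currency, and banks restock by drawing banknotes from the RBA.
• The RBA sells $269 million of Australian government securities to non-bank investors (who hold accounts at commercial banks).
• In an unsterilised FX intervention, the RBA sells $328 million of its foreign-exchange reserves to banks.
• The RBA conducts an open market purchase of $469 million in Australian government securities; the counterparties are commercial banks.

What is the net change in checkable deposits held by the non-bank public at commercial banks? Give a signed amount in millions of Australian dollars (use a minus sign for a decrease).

-$364 million

Currency withdrawal $95 million: non-bank counterparties' bank balances fall → −$95M.
Asset sale (to non-banks) $269 million: non-bank counterparties' bank balances fall → −$269M.
FX sale $328 million: the counterparty is a bank, so public deposits are unchanged → 0.
OMO purchase (from banks) $469 million: the counterparty is a bank, so public deposits are unchanged → 0.
Net: −95 − 269 + 0 + 0 = -$364 million.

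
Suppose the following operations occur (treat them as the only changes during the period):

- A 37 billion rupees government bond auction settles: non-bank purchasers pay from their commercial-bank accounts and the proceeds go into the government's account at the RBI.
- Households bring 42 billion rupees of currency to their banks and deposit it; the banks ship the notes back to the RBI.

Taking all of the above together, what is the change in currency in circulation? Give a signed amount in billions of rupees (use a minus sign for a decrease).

Government account inflow 37 billion rupees: no currency enters or leaves circulation → 0.
Currency deposit 42 billion rupees: notes return to the central bank → −42B.
Net: 0 − 42 = -42 billion.

-42 billion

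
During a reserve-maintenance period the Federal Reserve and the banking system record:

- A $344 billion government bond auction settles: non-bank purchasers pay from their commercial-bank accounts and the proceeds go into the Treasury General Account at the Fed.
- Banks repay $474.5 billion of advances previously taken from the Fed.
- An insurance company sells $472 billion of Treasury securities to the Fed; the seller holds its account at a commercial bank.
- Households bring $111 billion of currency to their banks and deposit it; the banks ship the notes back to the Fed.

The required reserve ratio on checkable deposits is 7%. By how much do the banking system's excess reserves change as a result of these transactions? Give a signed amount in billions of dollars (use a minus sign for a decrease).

-$252.23 billion

Government account inflow $344 billion: reserves −$344B, deposits −$344B.
Discount-window repayment $474.5 billion: reserves −$474.5B, deposits 0.
Asset purchase (from non-banks) $472 billion: reserves +$472B, deposits +$472B.
Currency deposit $111 billion: reserves +$111B, deposits +$111B.
Totals: Δreserves = −$235.5B, Δdeposits = +$239B.
Δrequired reserves = 7% × +$239B = +$16.73B.
Δexcess reserves = Δreserves − Δrequired = −$235.5B − (+$16.73B) = -$252.23 billion.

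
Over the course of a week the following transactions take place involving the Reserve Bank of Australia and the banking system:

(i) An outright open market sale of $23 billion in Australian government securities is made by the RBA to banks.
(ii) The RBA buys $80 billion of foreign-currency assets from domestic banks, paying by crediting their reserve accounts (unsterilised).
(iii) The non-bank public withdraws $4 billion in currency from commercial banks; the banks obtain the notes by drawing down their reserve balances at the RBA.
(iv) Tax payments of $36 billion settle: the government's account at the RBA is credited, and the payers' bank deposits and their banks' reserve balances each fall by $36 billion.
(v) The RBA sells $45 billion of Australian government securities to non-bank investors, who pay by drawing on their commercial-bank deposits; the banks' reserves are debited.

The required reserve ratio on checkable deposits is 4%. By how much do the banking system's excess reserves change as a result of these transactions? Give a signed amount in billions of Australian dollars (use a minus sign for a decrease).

OMO sale (to banks) $23 billion: reserves −$23B, deposits 0.
FX purchase $80 billion: reserves +$80B, deposits 0.
Currency withdrawal $4 billion: reserves −$4B, deposits −$4B.
Government account inflow $36 billion: reserves −$36B, deposits −$36B.
Asset sale (to non-banks) $45 billion: reserves −$45B, deposits −$45B.
Totals: Δreserves = −$28B, Δdeposits = −$85B.
Δrequired reserves = 4% × −$85B = −$3.4B.
Δexcess reserves = Δreserves − Δrequired = −$28B − (−$3.4B) = -$24.6 billion.

-$24.6 billion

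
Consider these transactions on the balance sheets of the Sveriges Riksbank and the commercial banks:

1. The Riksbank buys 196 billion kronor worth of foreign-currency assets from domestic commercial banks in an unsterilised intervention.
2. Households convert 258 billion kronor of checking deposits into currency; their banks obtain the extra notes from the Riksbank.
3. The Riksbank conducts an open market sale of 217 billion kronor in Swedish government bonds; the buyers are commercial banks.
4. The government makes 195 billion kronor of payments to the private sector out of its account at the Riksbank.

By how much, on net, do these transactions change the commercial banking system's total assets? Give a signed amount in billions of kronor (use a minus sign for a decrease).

-63 billion

FX purchase 196 billion kronor: just an asset swap on bank balance sheets → 0.
Currency withdrawal 258 billion kronor: bank balance sheets shrink → −258B.
OMO sale (to banks) 217 billion kronor: just an asset swap on bank balance sheets → 0.
Government spending 195 billion kronor: bank balance sheets expand → +195B.
Net: 0 − 258 + 0 + 195 = -63 billion.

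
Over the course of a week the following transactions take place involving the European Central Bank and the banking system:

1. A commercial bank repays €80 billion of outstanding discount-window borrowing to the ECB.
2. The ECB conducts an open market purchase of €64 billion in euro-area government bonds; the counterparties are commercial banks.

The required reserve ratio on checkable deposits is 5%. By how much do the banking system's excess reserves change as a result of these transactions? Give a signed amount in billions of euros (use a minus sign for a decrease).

-€16 billion

Discount-window repayment €80 billion: reserves −€80B, deposits 0.
OMO purchase (from banks) €64 billion: reserves +€64B, deposits 0.
Totals: Δreserves = −€16B, Δdeposits = 0.
Δrequired reserves = 5% × 0 = 0.
Δexcess reserves = Δreserves − Δrequired = −€16B − (0) = -€16 billion.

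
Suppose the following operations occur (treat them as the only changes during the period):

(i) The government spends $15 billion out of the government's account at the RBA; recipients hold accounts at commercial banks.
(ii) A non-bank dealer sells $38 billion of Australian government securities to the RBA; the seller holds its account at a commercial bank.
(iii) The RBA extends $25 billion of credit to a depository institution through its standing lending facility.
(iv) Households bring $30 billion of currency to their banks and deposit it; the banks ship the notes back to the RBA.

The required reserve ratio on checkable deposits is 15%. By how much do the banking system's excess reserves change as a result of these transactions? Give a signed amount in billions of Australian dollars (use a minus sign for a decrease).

+$95.55 billion

Government spending $15 billion: reserves +$15B, deposits +$15B.
Asset purchase (from non-banks) $38 billion: reserves +$38B, deposits +$38B.
Discount-window loan $25 billion: reserves +$25B, deposits 0.
Currency deposit $30 billion: reserves +$30B, deposits +$30B.
Totals: Δreserves = +$108B, Δdeposits = +$83B.
Δrequired reserves = 15% × +$83B = +$12.45B.
Δexcess reserves = Δreserves − Δrequired = +$108B − (+$12.45B) = +$95.55 billion.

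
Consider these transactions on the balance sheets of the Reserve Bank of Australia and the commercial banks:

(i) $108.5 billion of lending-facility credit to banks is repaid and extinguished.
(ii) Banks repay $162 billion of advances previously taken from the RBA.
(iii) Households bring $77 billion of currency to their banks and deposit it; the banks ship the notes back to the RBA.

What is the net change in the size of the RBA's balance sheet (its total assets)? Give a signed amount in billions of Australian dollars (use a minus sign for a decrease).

RBA balance sheet:
  Assets:      Loans to banks −$270.5B
  Liabilities: Bank reserves −$193.5B, Currency in circulation −$77B
Commercial banking system:
  Assets:      Reserves at CB −$193.5B
  Liabilities: Checkable deposits +$77B, Borrowings from CB −$270.5B
Change in total RBA assets = -$270.5 billion.

-$270.5 billion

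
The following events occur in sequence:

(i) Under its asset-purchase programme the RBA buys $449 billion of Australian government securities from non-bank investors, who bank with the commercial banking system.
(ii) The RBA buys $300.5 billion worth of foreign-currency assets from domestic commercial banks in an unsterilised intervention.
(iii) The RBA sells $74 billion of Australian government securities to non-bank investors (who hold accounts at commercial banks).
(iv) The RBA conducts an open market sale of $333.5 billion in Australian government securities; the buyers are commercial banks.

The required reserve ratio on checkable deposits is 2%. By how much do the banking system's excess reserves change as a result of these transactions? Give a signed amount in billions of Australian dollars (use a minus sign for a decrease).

+$334.5 billion

Asset purchase (from non-banks) $449 billion: reserves +$449B, deposits +$449B.
FX purchase $300.5 billion: reserves +$300.5B, deposits 0.
Asset sale (to non-banks) $74 billion: reserves −$74B, deposits −$74B.
OMO sale (to banks) $333.5 billion: reserves −$333.5B, deposits 0.
Totals: Δreserves = +$342B, Δdeposits = +$375B.
Δrequired reserves = 2% × +$375B = +$7.5B.
Δexcess reserves = Δreserves − Δrequired = +$342B − (+$7.5B) = +$334.5 billion.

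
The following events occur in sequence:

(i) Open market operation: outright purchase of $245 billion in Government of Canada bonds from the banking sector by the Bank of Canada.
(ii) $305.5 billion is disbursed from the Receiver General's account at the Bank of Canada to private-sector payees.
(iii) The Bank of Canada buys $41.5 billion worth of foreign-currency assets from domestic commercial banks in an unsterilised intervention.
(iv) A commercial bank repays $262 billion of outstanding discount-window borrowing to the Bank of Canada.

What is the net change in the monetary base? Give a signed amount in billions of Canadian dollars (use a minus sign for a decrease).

OMO purchase (from banks) $245 billion: Bank of Canada balance sheet expands → +$245B.
Government spending $305.5 billion: a non-base liability converts back to reserves → +$305.5B.
FX purchase $41.5 billion: Bank of Canada balance sheet expands → +$41.5B.
Discount-window repayment $262 billion: Bank of Canada balance sheet contracts → −$262B.
Net: 245 + 305.5 + 41.5 − 262 = +$330 billion.

+$330 billion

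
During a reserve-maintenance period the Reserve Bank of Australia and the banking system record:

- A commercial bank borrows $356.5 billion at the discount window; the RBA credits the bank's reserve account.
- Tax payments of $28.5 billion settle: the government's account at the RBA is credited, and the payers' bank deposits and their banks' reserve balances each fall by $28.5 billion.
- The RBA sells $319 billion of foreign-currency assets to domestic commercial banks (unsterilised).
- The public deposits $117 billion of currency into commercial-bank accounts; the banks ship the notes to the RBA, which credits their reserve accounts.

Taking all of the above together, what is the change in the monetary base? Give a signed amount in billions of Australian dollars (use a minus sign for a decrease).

Discount-window loan $356.5 billion: RBA balance sheet expands → +$356.5B.
Government account inflow $28.5 billion: reserves shift to a non-base liability → −$28.5B.
FX sale $319 billion: RBA balance sheet contracts → −$319B.
Currency deposit $117 billion: just a shift between currency and reserves — both are base money → 0.
Net: 356.5 − 28.5 − 319 + 0 = +$9 billion.

+$9 billion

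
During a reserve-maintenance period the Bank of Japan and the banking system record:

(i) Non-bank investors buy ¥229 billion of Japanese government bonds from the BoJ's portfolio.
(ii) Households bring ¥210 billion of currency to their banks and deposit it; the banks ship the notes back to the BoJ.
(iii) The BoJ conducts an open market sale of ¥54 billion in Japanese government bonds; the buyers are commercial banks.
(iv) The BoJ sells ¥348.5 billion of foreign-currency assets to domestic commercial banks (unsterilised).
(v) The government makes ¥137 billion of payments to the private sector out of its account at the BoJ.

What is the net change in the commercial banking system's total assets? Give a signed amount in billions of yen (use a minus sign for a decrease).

Asset sale (to non-banks) ¥229 billion: bank balance sheets shrink → −¥229B.
Currency deposit ¥210 billion: bank balance sheets expand → +¥210B.
OMO sale (to banks) ¥54 billion: just an asset swap on bank balance sheets → 0.
FX sale ¥348.5 billion: just an asset swap on bank balance sheets → 0.
Government spending ¥137 billion: bank balance sheets expand → +¥137B.
Net: −229 + 210 + 0 + 0 + 137 = +¥118 billion.

+¥118 billion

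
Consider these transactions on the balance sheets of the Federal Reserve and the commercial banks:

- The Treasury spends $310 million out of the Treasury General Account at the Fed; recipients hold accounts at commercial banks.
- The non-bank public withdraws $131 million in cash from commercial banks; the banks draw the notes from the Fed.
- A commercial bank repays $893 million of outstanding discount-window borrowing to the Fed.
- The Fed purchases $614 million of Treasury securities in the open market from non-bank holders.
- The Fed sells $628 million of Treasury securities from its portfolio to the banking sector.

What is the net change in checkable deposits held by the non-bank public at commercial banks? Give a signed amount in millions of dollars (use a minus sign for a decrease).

Government spending $310 million: non-bank counterparties' bank balances rise → +$310M.
Currency withdrawal $131 million: non-bank counterparties' bank balances fall → −$131M.
Discount-window repayment $893 million: the counterparty is a bank, so public deposits are unchanged → 0.
Asset purchase (from non-banks) $614 million: non-bank counterparties' bank balances rise → +$614M.
OMO sale (to banks) $628 million: the counterparty is a bank, so public deposits are unchanged → 0.
Net: 310 − 131 + 0 + 614 + 0 = +$793 million.

+$793 million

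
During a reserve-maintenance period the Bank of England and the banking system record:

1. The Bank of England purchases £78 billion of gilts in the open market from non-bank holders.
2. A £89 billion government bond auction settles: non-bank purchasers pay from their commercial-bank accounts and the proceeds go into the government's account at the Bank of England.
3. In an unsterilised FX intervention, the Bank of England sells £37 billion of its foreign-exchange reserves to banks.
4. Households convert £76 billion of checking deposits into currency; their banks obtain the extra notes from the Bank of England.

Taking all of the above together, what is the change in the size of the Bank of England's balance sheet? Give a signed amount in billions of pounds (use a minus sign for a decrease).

+£41 billion

Bank of England balance sheet:
  Assets:      Securities +£78B, Foreign assets −£37B
  Liabilities: Bank reserves −£124B, Currency in circulation +£76B, Government deposits +£89B
Commercial banking system:
  Assets:      Reserves at CB −£124B, Foreign assets +£37B
  Liabilities: Checkable deposits −£87B
Change in total Bank of England assets = +£41 billion.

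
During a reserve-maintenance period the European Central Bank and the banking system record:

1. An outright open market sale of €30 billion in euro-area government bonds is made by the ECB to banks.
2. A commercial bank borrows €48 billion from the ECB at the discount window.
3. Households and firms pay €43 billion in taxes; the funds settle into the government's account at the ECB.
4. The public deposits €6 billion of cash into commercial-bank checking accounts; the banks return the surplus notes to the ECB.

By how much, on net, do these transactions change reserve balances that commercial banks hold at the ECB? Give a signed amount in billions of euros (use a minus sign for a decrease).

ECB balance sheet:
  Assets:      Securities −€30B, Loans to banks +€48B
  Liabilities: Bank reserves −€19B, Currency in circulation −€6B, Government deposits +€43B
So the change in reserve balances that commercial banks hold at the ECB is -€19 billion.

-€19 billion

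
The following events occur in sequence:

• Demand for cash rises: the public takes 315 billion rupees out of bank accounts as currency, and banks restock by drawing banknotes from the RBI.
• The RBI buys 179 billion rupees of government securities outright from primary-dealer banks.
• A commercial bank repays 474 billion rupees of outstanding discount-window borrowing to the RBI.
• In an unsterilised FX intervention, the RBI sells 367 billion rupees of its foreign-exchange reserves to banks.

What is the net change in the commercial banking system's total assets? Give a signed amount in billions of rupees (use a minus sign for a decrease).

Currency withdrawal 315 billion rupees: bank balance sheets shrink → −315B.
OMO purchase (from banks) 179 billion rupees: just an asset swap on bank balance sheets → 0.
Discount-window repayment 474 billion rupees: bank balance sheets shrink → −474B.
FX sale 367 billion rupees: just an asset swap on bank balance sheets → 0.
Net: −315 + 0 − 474 + 0 = -789 billion.

-789 billion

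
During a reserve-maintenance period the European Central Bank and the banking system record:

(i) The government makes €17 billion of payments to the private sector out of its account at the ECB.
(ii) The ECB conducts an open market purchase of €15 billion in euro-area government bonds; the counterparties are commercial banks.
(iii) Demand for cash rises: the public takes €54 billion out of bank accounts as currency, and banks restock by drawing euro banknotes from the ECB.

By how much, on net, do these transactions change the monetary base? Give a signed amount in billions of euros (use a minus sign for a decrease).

Government spending €17 billion: a non-base liability converts back to reserves → +€17B.
OMO purchase (from banks) €15 billion: ECB balance sheet expands → +€15B.
Currency withdrawal €54 billion: just a shift between currency and reserves — both are base money → 0.
Net: 17 + 15 + 0 = +€32 billion.

+€32 billion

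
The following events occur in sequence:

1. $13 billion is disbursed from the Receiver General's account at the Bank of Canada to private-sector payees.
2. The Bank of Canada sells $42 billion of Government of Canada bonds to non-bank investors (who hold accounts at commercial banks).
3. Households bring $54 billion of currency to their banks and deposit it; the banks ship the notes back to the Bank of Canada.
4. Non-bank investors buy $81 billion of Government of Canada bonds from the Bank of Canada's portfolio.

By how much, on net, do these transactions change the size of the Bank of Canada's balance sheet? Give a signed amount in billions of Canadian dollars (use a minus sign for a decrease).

Government spending $13 billion: only the composition of liabilities changes → 0.
Asset sale (to non-banks) $42 billion: a Bank of Canada asset is shed → −$42B.
Currency deposit $54 billion: only the composition of liabilities changes → 0.
Asset sale (to non-banks) $81 billion: a Bank of Canada asset is shed → −$81B.
Net: 0 − 42 + 0 − 81 = -$123 billion.

-$123 billion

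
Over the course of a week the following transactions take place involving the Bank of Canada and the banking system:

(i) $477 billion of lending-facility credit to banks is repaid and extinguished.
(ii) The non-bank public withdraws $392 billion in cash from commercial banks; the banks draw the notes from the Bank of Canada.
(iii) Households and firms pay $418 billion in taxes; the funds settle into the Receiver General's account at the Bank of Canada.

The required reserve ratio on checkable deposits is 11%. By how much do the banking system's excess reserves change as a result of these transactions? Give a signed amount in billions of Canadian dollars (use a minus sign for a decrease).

Discount-window repayment $477 billion: reserves −$477B, deposits 0.
Currency withdrawal $392 billion: reserves −$392B, deposits −$392B.
Government account inflow $418 billion: reserves −$418B, deposits −$418B.
Totals: Δreserves = −$1287B, Δdeposits = −$810B.
Δrequired reserves = 11% × −$810B = −$89.1B.
Δexcess reserves = Δreserves − Δrequired = −$1287B − (−$89.1B) = -$1197.9 billion.

-$1197.9 billion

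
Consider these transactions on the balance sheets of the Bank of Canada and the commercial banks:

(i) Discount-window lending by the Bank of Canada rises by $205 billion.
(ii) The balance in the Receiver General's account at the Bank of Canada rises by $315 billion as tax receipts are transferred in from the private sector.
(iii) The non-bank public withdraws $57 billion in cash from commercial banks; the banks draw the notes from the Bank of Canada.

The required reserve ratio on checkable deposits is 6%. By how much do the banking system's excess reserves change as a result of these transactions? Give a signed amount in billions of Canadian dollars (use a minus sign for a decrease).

Discount-window loan $205 billion: reserves +$205B, deposits 0.
Government account inflow $315 billion: reserves −$315B, deposits −$315B.
Currency withdrawal $57 billion: reserves −$57B, deposits −$57B.
Totals: Δreserves = −$167B, Δdeposits = −$372B.
Δrequired reserves = 6% × −$372B = −$22.32B.
Δexcess reserves = Δreserves − Δrequired = −$167B − (−$22.32B) = -$144.68 billion.

-$144.68 billion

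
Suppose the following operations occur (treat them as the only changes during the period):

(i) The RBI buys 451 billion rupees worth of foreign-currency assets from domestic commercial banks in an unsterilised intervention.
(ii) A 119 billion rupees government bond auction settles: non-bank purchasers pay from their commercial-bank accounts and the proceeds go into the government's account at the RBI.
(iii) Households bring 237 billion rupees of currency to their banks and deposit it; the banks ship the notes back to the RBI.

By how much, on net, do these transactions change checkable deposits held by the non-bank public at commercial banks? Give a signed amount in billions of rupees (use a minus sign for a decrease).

RBI balance sheet:
  Assets:      Foreign assets +451B
  Liabilities: Bank reserves +569B, Currency in circulation −237B, Government deposits +119B
Commercial banking system:
  Assets:      Reserves at CB +569B, Foreign assets −451B
  Liabilities: Checkable deposits +118B
So the change in checkable deposits held by the non-bank public at commercial banks is +118 billion.

+118 billion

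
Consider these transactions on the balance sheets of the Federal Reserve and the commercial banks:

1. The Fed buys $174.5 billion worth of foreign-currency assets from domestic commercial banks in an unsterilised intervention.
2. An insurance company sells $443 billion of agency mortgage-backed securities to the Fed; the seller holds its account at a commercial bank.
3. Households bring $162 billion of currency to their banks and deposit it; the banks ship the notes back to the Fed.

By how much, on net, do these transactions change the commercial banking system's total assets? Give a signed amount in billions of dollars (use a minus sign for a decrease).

FX purchase $174.5 billion: just an asset swap on bank balance sheets → 0.
Asset purchase (from non-banks) $443 billion: bank balance sheets expand → +$443B.
Currency deposit $162 billion: bank balance sheets expand → +$162B.
Net: 0 + 443 + 162 = +$605 billion.

+$605 billion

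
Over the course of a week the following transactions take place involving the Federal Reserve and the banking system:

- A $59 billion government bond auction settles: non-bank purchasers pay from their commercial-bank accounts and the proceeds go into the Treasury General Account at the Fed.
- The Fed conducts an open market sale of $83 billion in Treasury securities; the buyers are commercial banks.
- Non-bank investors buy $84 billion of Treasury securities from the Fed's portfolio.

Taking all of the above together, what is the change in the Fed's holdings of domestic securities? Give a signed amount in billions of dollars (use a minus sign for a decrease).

-$167 billion

Government account inflow $59 billion: the Fed's securities portfolio is untouched → 0.
OMO sale (to banks) $83 billion: securities removed from the Fed's portfolio → −$83B.
Asset sale (to non-banks) $84 billion: securities removed from the Fed's portfolio → −$84B.
Net: 0 − 83 − 84 = -$167 billion.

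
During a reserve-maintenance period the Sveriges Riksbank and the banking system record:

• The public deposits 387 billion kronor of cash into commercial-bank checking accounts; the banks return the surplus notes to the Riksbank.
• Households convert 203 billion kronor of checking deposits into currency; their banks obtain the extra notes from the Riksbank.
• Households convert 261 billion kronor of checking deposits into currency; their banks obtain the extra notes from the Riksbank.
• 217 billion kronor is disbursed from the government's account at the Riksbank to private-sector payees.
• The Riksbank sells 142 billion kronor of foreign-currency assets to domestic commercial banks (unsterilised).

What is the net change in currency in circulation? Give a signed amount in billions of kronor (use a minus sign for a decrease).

Currency deposit 387 billion kronor: notes return to the central bank → −387B.
Currency withdrawal 203 billion kronor: notes leave the central bank → +203B.
Currency withdrawal 261 billion kronor: notes leave the central bank → +261B.
Government spending 217 billion kronor: no currency enters or leaves circulation → 0.
FX sale 142 billion kronor: no currency enters or leaves circulation → 0.
Net: −387 + 203 + 261 + 0 + 0 = +77 billion.

+77 billion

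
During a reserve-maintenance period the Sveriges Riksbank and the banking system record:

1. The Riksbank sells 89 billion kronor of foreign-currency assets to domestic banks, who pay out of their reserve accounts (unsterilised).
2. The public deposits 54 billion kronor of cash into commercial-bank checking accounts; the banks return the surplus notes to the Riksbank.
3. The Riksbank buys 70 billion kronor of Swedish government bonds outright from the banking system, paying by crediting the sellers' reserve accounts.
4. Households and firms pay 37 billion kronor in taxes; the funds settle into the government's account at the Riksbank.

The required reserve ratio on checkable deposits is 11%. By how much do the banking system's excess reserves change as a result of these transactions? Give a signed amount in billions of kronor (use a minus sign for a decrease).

-3.87 billion

FX sale 89 billion kronor: reserves −89B, deposits 0.
Currency deposit 54 billion kronor: reserves +54B, deposits +54B.
OMO purchase (from banks) 70 billion kronor: reserves +70B, deposits 0.
Government account inflow 37 billion kronor: reserves −37B, deposits −37B.
Totals: Δreserves = −2B, Δdeposits = +17B.
Δrequired reserves = 11% × +17B = +1.87B.
Δexcess reserves = Δreserves − Δrequired = −2B − (+1.87B) = -3.87 billion.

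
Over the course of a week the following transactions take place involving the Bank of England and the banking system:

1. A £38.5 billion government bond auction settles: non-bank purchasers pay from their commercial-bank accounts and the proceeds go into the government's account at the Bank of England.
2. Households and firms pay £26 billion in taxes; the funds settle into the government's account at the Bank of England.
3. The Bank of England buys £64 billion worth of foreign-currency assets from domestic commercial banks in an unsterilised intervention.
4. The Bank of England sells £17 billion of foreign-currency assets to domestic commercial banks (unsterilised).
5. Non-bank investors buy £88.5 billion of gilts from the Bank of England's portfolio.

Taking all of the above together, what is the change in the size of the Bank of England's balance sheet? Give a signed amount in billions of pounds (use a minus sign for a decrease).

-£41.5 billion

Bank of England balance sheet:
  Assets:      Securities −£88.5B, Foreign assets +£47B
  Liabilities: Bank reserves −£106B, Government deposits +£64.5B
Change in total Bank of England assets = -£41.5 billion.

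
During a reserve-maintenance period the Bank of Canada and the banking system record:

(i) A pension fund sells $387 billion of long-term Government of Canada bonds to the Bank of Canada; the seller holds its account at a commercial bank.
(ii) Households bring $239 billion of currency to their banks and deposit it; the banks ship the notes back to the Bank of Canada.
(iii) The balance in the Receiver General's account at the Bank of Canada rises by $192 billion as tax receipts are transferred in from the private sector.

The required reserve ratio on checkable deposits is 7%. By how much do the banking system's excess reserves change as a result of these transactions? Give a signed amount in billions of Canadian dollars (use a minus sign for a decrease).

+$403.62 billion

Asset purchase (from non-banks) $387 billion: reserves +$387B, deposits +$387B.
Currency deposit $239 billion: reserves +$239B, deposits +$239B.
Government account inflow $192 billion: reserves −$192B, deposits −$192B.
Totals: Δreserves = +$434B, Δdeposits = +$434B.
Δrequired reserves = 7% × +$434B = +$30.38B.
Δexcess reserves = Δreserves − Δrequired = +$434B − (+$30.38B) = +$403.62 billion.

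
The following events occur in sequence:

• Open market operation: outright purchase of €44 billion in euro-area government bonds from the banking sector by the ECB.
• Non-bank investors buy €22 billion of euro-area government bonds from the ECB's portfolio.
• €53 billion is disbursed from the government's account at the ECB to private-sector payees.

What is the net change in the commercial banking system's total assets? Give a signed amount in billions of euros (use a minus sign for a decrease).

+€31 billion

OMO purchase (from banks) €44 billion: just an asset swap on bank balance sheets → 0.
Asset sale (to non-banks) €22 billion: bank balance sheets shrink → −€22B.
Government spending €53 billion: bank balance sheets expand → +€53B.
Net: 0 − 22 + 53 = +€31 billion.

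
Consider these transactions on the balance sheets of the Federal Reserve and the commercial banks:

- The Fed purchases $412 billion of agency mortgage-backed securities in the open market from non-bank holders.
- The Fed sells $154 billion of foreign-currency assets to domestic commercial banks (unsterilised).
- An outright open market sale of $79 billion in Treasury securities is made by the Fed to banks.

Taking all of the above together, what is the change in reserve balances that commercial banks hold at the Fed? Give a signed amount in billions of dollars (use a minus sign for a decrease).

+$179 billion

Asset purchase (from non-banks) $412 billion: the Fed pays by crediting reserve accounts → +$412B.
FX sale $154 billion: the buying banks pay out of their reserve balances → −$154B.
OMO sale (to banks) $79 billion: the buying banks pay out of their reserve balances → −$79B.
Net: 412 − 154 − 79 = +$179 billion.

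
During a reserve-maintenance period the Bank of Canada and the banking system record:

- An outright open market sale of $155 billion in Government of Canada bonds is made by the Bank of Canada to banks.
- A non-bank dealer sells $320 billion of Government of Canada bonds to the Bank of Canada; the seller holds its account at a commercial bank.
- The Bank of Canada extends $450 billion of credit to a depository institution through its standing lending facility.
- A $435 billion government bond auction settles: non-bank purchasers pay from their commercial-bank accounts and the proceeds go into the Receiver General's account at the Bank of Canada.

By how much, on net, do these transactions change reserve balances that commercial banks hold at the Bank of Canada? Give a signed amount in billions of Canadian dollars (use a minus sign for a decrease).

+$180 billion

Bank of Canada balance sheet:
  Assets:      Securities +$165B, Loans to banks +$450B
  Liabilities: Bank reserves +$180B, Government deposits +$435B
Commercial banking system:
  Assets:      Reserves at CB +$180B, Securities +$155B
  Liabilities: Checkable deposits −$115B, Borrowings from CB +$450B
So the change in reserve balances that commercial banks hold at the Bank of Canada is +$180 billion.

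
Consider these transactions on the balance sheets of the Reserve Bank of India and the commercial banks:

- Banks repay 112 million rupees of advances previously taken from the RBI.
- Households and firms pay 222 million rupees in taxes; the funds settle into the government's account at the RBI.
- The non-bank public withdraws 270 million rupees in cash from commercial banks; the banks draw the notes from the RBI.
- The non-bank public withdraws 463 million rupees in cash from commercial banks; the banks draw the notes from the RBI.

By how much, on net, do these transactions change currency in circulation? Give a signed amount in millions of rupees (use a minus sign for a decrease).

+733 million

Discount-window repayment 112 million rupees: no currency enters or leaves circulation → 0.
Government account inflow 222 million rupees: no currency enters or leaves circulation → 0.
Currency withdrawal 270 million rupees: notes leave the central bank → +270M.
Currency withdrawal 463 million rupees: notes leave the central bank → +463M.
Net: 0 + 0 + 270 + 463 = +733 million.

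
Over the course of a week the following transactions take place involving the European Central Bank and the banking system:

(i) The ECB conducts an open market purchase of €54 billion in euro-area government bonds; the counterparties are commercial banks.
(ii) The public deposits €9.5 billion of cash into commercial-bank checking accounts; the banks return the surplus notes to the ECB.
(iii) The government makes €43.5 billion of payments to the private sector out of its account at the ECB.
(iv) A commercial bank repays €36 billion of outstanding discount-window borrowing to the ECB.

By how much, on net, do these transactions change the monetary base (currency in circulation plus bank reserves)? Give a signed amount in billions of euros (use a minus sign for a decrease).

OMO purchase (from banks) €54 billion: ECB balance sheet expands → +€54B.
Currency deposit €9.5 billion: just a shift between currency and reserves — both are base money → 0.
Government spending €43.5 billion: a non-base liability converts back to reserves → +€43.5B.
Discount-window repayment €36 billion: ECB balance sheet contracts → −€36B.
Net: 54 + 0 + 43.5 − 36 = +€61.5 billion.

+€61.5 billion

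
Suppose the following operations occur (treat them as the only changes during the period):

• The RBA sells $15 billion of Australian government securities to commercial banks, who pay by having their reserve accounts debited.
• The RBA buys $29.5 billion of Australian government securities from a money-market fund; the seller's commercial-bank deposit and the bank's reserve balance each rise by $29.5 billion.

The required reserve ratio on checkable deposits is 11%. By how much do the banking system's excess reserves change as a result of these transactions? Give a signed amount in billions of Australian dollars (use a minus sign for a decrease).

+$11.255 billion

OMO sale (to banks) $15 billion: reserves −$15B, deposits 0.
Asset purchase (from non-banks) $29.5 billion: reserves +$29.5B, deposits +$29.5B.
Totals: Δreserves = +$14.5B, Δdeposits = +$29.5B.
Δrequired reserves = 11% × +$29.5B = +$3.245B.
Δexcess reserves = Δreserves − Δrequired = +$14.5B − (+$3.245B) = +$11.255 billion.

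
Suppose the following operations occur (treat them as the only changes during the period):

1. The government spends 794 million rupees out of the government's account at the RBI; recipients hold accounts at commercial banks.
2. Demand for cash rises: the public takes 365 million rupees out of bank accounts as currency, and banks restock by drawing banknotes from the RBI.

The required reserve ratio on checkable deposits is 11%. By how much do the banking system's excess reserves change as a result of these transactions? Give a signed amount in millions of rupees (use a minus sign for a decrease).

+381.81 million

Government spending 794 million rupees: reserves +794M, deposits +794M.
Currency withdrawal 365 million rupees: reserves −365M, deposits −365M.
Totals: Δreserves = +429M, Δdeposits = +429M.
Δrequired reserves = 11% × +429M = +47.19M.
Δexcess reserves = Δreserves − Δrequired = +429M − (+47.19M) = +381.81 million.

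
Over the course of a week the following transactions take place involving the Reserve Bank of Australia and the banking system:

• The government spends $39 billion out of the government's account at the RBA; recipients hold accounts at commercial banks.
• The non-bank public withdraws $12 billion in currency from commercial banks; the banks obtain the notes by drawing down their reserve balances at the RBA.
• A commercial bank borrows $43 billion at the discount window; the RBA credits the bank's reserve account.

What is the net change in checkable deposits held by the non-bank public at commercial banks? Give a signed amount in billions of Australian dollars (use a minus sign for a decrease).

+$27 billion

Government spending $39 billion: non-bank counterparties' bank balances rise → +$39B.
Currency withdrawal $12 billion: non-bank counterparties' bank balances fall → −$12B.
Discount-window loan $43 billion: the counterparty is a bank, so public deposits are unchanged → 0.
Net: 39 − 12 + 0 = +$27 billion.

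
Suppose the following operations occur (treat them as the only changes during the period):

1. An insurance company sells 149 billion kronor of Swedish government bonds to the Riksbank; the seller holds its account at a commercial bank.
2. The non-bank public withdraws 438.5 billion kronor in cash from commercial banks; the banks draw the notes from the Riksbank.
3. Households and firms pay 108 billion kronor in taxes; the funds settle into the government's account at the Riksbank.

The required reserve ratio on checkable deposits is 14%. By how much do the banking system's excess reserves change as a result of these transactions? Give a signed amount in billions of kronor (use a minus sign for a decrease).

-341.85 billion

Asset purchase (from non-banks) 149 billion kronor: reserves +149B, deposits +149B.
Currency withdrawal 438.5 billion kronor: reserves −438.5B, deposits −438.5B.
Government account inflow 108 billion kronor: reserves −108B, deposits −108B.
Totals: Δreserves = −397.5B, Δdeposits = −397.5B.
Δrequired reserves = 14% × −397.5B = −55.65B.
Δexcess reserves = Δreserves − Δrequired = −397.5B − (−55.65B) = -341.85 billion.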